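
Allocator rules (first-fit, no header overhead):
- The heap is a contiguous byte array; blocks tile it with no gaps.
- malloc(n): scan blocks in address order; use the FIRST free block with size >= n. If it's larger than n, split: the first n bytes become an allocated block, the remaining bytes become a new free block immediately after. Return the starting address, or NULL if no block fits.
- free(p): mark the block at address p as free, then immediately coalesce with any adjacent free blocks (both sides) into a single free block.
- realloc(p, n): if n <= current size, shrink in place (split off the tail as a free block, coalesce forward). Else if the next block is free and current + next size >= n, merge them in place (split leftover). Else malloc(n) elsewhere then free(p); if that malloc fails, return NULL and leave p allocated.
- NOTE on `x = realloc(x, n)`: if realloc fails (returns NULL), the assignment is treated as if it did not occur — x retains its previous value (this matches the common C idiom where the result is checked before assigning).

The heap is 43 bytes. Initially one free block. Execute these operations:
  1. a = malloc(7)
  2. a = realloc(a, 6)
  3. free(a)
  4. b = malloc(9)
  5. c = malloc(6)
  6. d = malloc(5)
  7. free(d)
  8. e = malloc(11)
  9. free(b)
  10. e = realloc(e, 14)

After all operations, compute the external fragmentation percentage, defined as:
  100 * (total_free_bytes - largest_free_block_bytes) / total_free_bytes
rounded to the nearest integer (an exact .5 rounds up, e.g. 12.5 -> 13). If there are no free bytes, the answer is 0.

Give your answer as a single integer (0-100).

Op 1: a = malloc(7) -> a = 0; heap: [0-6 ALLOC][7-42 FREE]
Op 2: a = realloc(a, 6) -> a = 0; heap: [0-5 ALLOC][6-42 FREE]
Op 3: free(a) -> (freed a); heap: [0-42 FREE]
Op 4: b = malloc(9) -> b = 0; heap: [0-8 ALLOC][9-42 FREE]
Op 5: c = malloc(6) -> c = 9; heap: [0-8 ALLOC][9-14 ALLOC][15-42 FREE]
Op 6: d = malloc(5) -> d = 15; heap: [0-8 ALLOC][9-14 ALLOC][15-19 ALLOC][20-42 FREE]
Op 7: free(d) -> (freed d); heap: [0-8 ALLOC][9-14 ALLOC][15-42 FREE]
Op 8: e = malloc(11) -> e = 15; heap: [0-8 ALLOC][9-14 ALLOC][15-25 ALLOC][26-42 FREE]
Op 9: free(b) -> (freed b); heap: [0-8 FREE][9-14 ALLOC][15-25 ALLOC][26-42 FREE]
Op 10: e = realloc(e, 14) -> e = 15; heap: [0-8 FREE][9-14 ALLOC][15-28 ALLOC][29-42 FREE]
Free blocks: [9 14] total_free=23 largest=14 -> 100*(23-14)/23 = 900/23 ≈ 39.130 -> rounds to 39

Answer: 39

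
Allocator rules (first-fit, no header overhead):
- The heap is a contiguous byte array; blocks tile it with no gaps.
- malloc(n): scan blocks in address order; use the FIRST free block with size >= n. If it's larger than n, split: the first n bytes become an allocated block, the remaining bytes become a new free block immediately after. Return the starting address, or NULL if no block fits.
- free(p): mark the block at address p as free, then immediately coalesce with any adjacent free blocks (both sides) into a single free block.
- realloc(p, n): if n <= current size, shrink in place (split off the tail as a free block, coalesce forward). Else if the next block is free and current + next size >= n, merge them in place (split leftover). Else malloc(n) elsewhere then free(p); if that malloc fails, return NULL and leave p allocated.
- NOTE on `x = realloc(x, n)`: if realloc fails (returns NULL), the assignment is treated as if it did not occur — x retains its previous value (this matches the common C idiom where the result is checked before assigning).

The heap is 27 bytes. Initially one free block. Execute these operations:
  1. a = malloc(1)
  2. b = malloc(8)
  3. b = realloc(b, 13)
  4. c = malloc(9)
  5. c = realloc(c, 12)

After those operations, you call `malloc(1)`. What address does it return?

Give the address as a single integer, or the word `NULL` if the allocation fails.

Answer: 26

Derivation:
Op 1: a = malloc(1) -> a = 0; heap: [0-0 ALLOC][1-26 FREE]
Op 2: b = malloc(8) -> b = 1; heap: [0-0 ALLOC][1-8 ALLOC][9-26 FREE]
Op 3: b = realloc(b, 13) -> b = 1; heap: [0-0 ALLOC][1-13 ALLOC][14-26 FREE]
Op 4: c = malloc(9) -> c = 14; heap: [0-0 ALLOC][1-13 ALLOC][14-22 ALLOC][23-26 FREE]
Op 5: c = realloc(c, 12) -> c = 14; heap: [0-0 ALLOC][1-13 ALLOC][14-25 ALLOC][26-26 FREE]
malloc(1): first-fit scan over [0-0 ALLOC][1-13 ALLOC][14-25 ALLOC][26-26 FREE] -> 26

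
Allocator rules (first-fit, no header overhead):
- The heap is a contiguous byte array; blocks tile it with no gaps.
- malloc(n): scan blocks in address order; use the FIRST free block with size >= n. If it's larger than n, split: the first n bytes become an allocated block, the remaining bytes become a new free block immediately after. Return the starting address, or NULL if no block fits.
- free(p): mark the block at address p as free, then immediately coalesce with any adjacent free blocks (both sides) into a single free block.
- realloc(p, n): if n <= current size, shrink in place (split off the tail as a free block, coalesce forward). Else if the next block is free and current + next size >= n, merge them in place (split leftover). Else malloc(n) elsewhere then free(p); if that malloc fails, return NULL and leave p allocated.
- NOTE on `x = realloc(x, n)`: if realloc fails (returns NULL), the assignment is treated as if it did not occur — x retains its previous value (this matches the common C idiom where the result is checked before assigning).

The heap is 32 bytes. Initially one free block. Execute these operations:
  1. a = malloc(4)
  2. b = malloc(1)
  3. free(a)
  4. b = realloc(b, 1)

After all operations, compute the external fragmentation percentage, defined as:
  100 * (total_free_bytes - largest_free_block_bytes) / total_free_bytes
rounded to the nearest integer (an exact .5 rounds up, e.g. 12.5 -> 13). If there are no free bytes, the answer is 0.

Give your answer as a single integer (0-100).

Op 1: a = malloc(4) -> a = 0; heap: [0-3 ALLOC][4-31 FREE]
Op 2: b = malloc(1) -> b = 4; heap: [0-3 ALLOC][4-4 ALLOC][5-31 FREE]
Op 3: free(a) -> (freed a); heap: [0-3 FREE][4-4 ALLOC][5-31 FREE]
Op 4: b = realloc(b, 1) -> b = 4; heap: [0-3 FREE][4-4 ALLOC][5-31 FREE]
Free blocks: [4 27] total_free=31 largest=27 -> 100*(31-27)/31 = 400/31 ≈ 12.903 -> rounds to 13

Answer: 13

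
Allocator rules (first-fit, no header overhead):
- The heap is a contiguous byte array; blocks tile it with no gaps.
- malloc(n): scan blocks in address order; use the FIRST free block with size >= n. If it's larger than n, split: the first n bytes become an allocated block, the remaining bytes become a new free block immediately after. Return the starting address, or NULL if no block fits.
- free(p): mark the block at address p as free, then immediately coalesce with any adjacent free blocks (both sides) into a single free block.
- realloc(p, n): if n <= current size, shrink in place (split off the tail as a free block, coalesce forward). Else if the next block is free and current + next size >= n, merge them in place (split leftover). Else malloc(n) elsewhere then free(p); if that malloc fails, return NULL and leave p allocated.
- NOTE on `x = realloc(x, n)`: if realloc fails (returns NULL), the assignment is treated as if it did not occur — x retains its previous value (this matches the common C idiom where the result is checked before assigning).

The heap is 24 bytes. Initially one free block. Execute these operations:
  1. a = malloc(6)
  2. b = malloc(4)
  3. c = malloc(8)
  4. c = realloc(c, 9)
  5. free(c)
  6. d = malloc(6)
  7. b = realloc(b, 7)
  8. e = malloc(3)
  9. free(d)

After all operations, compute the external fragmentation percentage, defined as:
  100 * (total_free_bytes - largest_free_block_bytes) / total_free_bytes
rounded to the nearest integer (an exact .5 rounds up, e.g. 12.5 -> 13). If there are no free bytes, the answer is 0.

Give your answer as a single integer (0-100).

Answer: 13

Derivation:
Op 1: a = malloc(6) -> a = 0; heap: [0-5 ALLOC][6-23 FREE]
Op 2: b = malloc(4) -> b = 6; heap: [0-5 ALLOC][6-9 ALLOC][10-23 FREE]
Op 3: c = malloc(8) -> c = 10; heap: [0-5 ALLOC][6-9 ALLOC][10-17 ALLOC][18-23 FREE]
Op 4: c = realloc(c, 9) -> c = 10; heap: [0-5 ALLOC][6-9 ALLOC][10-18 ALLOC][19-23 FREE]
Op 5: free(c) -> (freed c); heap: [0-5 ALLOC][6-9 ALLOC][10-23 FREE]
Op 6: d = malloc(6) -> d = 10; heap: [0-5 ALLOC][6-9 ALLOC][10-15 ALLOC][16-23 FREE]
Op 7: b = realloc(b, 7) -> b = 16; heap: [0-5 ALLOC][6-9 FREE][10-15 ALLOC][16-22 ALLOC][23-23 FREE]
Op 8: e = malloc(3) -> e = 6; heap: [0-5 ALLOC][6-8 ALLOC][9-9 FREE][10-15 ALLOC][16-22 ALLOC][23-23 FREE]
Op 9: free(d) -> (freed d); heap: [0-5 ALLOC][6-8 ALLOC][9-15 FREE][16-22 ALLOC][23-23 FREE]
Free blocks: [7 1] total_free=8 largest=7 -> 100*(8-7)/8 = 100/8 = 12.5 -> rounds to 13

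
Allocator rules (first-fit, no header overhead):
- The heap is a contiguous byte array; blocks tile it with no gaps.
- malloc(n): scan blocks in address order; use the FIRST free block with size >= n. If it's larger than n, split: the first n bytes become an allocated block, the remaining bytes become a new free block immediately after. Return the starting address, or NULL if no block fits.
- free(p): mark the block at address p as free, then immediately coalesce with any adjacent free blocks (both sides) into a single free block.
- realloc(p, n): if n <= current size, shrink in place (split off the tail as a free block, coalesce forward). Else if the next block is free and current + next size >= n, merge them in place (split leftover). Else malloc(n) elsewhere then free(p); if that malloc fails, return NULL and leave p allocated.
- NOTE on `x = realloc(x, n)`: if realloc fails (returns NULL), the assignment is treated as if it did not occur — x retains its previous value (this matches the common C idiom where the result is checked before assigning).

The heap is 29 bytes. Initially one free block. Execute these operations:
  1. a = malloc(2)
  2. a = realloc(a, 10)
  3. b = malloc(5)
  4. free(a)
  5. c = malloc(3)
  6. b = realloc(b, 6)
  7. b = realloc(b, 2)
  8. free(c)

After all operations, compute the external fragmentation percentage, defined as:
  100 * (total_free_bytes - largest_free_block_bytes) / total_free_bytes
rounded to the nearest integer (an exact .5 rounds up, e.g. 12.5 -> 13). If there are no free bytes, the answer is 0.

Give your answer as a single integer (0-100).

Op 1: a = malloc(2) -> a = 0; heap: [0-1 ALLOC][2-28 FREE]
Op 2: a = realloc(a, 10) -> a = 0; heap: [0-9 ALLOC][10-28 FREE]
Op 3: b = malloc(5) -> b = 10; heap: [0-9 ALLOC][10-14 ALLOC][15-28 FREE]
Op 4: free(a) -> (freed a); heap: [0-9 FREE][10-14 ALLOC][15-28 FREE]
Op 5: c = malloc(3) -> c = 0; heap: [0-2 ALLOC][3-9 FREE][10-14 ALLOC][15-28 FREE]
Op 6: b = realloc(b, 6) -> b = 10; heap: [0-2 ALLOC][3-9 FREE][10-15 ALLOC][16-28 FREE]
Op 7: b = realloc(b, 2) -> b = 10; heap: [0-2 ALLOC][3-9 FREE][10-11 ALLOC][12-28 FREE]
Op 8: free(c) -> (freed c); heap: [0-9 FREE][10-11 ALLOC][12-28 FREE]
Free blocks: [10 17] total_free=27 largest=17 -> 100*(27-17)/27 = 1000/27 ≈ 37.037 -> rounds to 37

Answer: 37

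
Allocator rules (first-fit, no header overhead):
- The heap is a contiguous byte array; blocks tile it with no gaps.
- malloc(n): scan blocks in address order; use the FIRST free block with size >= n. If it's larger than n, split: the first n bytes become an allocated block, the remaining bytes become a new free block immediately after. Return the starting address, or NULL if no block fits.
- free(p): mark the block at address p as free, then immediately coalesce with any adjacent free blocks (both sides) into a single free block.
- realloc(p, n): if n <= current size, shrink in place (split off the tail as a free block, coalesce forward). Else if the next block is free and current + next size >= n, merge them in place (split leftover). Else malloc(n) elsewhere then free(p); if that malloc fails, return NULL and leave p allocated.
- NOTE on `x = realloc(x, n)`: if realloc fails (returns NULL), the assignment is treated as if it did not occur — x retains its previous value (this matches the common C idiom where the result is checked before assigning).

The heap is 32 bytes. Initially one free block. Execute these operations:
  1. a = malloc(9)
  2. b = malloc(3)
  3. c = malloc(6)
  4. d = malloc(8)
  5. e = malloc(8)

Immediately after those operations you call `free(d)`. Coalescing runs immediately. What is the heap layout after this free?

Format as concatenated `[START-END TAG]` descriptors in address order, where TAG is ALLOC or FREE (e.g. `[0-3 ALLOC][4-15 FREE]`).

Op 1: a = malloc(9) -> a = 0; heap: [0-8 ALLOC][9-31 FREE]
Op 2: b = malloc(3) -> b = 9; heap: [0-8 ALLOC][9-11 ALLOC][12-31 FREE]
Op 3: c = malloc(6) -> c = 12; heap: [0-8 ALLOC][9-11 ALLOC][12-17 ALLOC][18-31 FREE]
Op 4: d = malloc(8) -> d = 18; heap: [0-8 ALLOC][9-11 ALLOC][12-17 ALLOC][18-25 ALLOC][26-31 FREE]
Op 5: e = malloc(8) -> e = NULL; heap: [0-8 ALLOC][9-11 ALLOC][12-17 ALLOC][18-25 ALLOC][26-31 FREE]
free(d): d = 18 -> block [18-25 ALLOC]; mark free, coalesce with adjacent free neighbors -> [0-8 ALLOC][9-11 ALLOC][12-17 ALLOC][18-31 FREE]

Answer: [0-8 ALLOC][9-11 ALLOC][12-17 ALLOC][18-31 FREE]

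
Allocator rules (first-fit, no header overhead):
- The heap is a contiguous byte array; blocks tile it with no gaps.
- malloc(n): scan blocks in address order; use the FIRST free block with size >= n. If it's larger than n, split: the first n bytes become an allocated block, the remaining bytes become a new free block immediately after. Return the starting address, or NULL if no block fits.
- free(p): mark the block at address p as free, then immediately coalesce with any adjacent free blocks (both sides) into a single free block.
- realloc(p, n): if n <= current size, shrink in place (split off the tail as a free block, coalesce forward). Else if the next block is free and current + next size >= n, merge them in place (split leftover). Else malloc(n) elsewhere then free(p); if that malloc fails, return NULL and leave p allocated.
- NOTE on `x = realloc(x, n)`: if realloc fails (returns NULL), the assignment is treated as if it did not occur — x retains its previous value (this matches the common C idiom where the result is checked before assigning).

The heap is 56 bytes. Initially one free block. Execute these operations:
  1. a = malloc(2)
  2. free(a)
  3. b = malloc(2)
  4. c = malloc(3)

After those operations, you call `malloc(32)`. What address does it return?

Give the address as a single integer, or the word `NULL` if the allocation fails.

Answer: 5

Derivation:
Op 1: a = malloc(2) -> a = 0; heap: [0-1 ALLOC][2-55 FREE]
Op 2: free(a) -> (freed a); heap: [0-55 FREE]
Op 3: b = malloc(2) -> b = 0; heap: [0-1 ALLOC][2-55 FREE]
Op 4: c = malloc(3) -> c = 2; heap: [0-1 ALLOC][2-4 ALLOC][5-55 FREE]
malloc(32): first-fit scan over [0-1 ALLOC][2-4 ALLOC][5-55 FREE] -> 5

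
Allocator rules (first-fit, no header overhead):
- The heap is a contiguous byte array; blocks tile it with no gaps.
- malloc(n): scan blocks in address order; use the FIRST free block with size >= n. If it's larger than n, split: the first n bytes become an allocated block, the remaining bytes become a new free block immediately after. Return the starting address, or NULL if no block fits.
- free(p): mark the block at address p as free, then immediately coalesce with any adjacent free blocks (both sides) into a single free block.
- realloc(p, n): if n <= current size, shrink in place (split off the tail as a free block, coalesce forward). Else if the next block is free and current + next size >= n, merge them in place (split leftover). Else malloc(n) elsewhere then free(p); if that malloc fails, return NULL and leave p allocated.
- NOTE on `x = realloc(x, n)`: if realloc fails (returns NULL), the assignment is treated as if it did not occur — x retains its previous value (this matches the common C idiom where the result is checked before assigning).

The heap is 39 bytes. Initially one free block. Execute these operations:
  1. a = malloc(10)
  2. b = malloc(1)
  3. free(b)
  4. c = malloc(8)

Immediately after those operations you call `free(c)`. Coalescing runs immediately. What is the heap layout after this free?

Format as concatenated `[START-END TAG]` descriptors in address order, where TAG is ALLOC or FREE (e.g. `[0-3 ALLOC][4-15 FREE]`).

Answer: [0-9 ALLOC][10-38 FREE]

Derivation:
Op 1: a = malloc(10) -> a = 0; heap: [0-9 ALLOC][10-38 FREE]
Op 2: b = malloc(1) -> b = 10; heap: [0-9 ALLOC][10-10 ALLOC][11-38 FREE]
Op 3: free(b) -> (freed b); heap: [0-9 ALLOC][10-38 FREE]
Op 4: c = malloc(8) -> c = 10; heap: [0-9 ALLOC][10-17 ALLOC][18-38 FREE]
free(c): c = 10 -> block [10-17 ALLOC]; mark free, coalesce with adjacent free neighbors -> [0-9 ALLOC][10-38 FREE]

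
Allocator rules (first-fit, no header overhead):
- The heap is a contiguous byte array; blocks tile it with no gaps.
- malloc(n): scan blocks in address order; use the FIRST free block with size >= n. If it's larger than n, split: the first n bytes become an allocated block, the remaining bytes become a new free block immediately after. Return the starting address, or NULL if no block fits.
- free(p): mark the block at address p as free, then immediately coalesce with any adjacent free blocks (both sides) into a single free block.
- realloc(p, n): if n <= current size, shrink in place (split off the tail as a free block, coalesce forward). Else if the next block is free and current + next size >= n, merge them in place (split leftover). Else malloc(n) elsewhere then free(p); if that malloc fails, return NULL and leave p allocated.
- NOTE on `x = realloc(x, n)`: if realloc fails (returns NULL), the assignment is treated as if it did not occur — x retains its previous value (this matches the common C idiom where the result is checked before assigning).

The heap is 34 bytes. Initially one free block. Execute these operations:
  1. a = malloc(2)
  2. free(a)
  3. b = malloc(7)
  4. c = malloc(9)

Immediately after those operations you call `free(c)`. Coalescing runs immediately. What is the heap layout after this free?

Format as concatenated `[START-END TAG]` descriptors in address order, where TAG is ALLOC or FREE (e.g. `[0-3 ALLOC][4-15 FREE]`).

Op 1: a = malloc(2) -> a = 0; heap: [0-1 ALLOC][2-33 FREE]
Op 2: free(a) -> (freed a); heap: [0-33 FREE]
Op 3: b = malloc(7) -> b = 0; heap: [0-6 ALLOC][7-33 FREE]
Op 4: c = malloc(9) -> c = 7; heap: [0-6 ALLOC][7-15 ALLOC][16-33 FREE]
free(c): c = 7 -> block [7-15 ALLOC]; mark free, coalesce with adjacent free neighbors -> [0-6 ALLOC][7-33 FREE]

Answer: [0-6 ALLOC][7-33 FREE]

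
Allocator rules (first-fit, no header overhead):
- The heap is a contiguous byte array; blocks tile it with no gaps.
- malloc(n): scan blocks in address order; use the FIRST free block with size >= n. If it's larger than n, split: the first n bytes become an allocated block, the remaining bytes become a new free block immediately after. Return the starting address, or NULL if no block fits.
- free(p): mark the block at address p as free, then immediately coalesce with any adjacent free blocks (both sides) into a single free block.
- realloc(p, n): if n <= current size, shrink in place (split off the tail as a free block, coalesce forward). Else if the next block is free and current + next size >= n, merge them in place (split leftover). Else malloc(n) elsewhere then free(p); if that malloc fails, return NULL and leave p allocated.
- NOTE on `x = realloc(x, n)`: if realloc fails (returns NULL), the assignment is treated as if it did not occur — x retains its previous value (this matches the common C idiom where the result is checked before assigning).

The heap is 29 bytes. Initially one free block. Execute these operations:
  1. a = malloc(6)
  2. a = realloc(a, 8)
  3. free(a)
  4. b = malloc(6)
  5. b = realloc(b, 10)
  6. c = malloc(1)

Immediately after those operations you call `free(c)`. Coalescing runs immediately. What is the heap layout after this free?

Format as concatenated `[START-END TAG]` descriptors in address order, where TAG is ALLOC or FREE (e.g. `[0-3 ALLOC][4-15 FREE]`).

Op 1: a = malloc(6) -> a = 0; heap: [0-5 ALLOC][6-28 FREE]
Op 2: a = realloc(a, 8) -> a = 0; heap: [0-7 ALLOC][8-28 FREE]
Op 3: free(a) -> (freed a); heap: [0-28 FREE]
Op 4: b = malloc(6) -> b = 0; heap: [0-5 ALLOC][6-28 FREE]
Op 5: b = realloc(b, 10) -> b = 0; heap: [0-9 ALLOC][10-28 FREE]
Op 6: c = malloc(1) -> c = 10; heap: [0-9 ALLOC][10-10 ALLOC][11-28 FREE]
free(c): c = 10 -> block [10-10 ALLOC]; mark free, coalesce with adjacent free neighbors -> [0-9 ALLOC][10-28 FREE]

Answer: [0-9 ALLOC][10-28 FREE]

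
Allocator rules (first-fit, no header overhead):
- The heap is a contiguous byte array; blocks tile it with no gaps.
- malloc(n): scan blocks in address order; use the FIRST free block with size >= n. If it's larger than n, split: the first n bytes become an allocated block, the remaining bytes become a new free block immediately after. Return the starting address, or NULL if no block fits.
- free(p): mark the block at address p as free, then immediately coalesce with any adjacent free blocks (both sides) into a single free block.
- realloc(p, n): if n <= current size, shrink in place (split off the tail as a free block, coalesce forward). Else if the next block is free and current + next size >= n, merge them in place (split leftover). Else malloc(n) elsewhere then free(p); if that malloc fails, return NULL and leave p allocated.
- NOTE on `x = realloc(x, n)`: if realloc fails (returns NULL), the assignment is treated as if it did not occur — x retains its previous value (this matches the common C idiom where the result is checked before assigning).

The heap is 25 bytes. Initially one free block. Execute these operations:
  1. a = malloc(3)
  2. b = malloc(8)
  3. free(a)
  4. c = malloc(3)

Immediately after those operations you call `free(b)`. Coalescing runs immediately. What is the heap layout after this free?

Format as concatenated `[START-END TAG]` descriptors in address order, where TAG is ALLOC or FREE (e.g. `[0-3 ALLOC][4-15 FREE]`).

Op 1: a = malloc(3) -> a = 0; heap: [0-2 ALLOC][3-24 FREE]
Op 2: b = malloc(8) -> b = 3; heap: [0-2 ALLOC][3-10 ALLOC][11-24 FREE]
Op 3: free(a) -> (freed a); heap: [0-2 FREE][3-10 ALLOC][11-24 FREE]
Op 4: c = malloc(3) -> c = 0; heap: [0-2 ALLOC][3-10 ALLOC][11-24 FREE]
free(b): b = 3 -> block [3-10 ALLOC]; mark free, coalesce with adjacent free neighbors -> [0-2 ALLOC][3-24 FREE]

Answer: [0-2 ALLOC][3-24 FREE]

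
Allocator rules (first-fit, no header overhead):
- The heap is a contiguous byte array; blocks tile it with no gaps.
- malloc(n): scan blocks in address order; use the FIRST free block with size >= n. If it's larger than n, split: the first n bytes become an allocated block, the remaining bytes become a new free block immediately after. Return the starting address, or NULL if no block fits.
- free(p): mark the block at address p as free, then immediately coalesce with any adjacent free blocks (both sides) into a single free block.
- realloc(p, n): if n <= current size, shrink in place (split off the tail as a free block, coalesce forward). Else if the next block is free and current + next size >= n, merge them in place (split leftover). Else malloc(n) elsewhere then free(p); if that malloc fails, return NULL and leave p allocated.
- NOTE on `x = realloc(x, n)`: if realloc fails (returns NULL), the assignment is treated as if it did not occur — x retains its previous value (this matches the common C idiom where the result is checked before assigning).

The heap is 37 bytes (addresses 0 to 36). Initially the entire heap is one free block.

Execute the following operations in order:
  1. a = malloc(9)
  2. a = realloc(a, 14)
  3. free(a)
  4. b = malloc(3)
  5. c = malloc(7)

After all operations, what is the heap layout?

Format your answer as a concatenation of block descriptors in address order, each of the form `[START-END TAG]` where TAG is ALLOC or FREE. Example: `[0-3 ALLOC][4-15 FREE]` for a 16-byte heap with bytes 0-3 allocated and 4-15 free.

Op 1: a = malloc(9) -> a = 0; heap: [0-8 ALLOC][9-36 FREE]
Op 2: a = realloc(a, 14) -> a = 0; heap: [0-13 ALLOC][14-36 FREE]
Op 3: free(a) -> (freed a); heap: [0-36 FREE]
Op 4: b = malloc(3) -> b = 0; heap: [0-2 ALLOC][3-36 FREE]
Op 5: c = malloc(7) -> c = 3; heap: [0-2 ALLOC][3-9 ALLOC][10-36 FREE]

Answer: [0-2 ALLOC][3-9 ALLOC][10-36 FREE]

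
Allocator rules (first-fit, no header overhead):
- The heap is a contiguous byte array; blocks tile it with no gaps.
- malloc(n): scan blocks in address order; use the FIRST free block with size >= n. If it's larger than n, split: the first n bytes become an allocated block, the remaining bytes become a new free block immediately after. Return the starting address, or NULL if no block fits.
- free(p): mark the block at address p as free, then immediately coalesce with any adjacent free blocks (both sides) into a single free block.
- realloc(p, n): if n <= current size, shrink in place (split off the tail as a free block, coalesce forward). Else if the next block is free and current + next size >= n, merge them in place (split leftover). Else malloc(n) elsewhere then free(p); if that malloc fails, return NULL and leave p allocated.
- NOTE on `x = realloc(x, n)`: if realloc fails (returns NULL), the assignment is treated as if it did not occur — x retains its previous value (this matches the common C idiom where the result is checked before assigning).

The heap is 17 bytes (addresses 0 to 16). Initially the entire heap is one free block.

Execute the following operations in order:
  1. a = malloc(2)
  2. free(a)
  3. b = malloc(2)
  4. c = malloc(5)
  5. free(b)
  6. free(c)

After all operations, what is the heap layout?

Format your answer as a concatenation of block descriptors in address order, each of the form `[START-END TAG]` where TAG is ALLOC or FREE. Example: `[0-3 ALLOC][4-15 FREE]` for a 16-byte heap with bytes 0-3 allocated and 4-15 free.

Op 1: a = malloc(2) -> a = 0; heap: [0-1 ALLOC][2-16 FREE]
Op 2: free(a) -> (freed a); heap: [0-16 FREE]
Op 3: b = malloc(2) -> b = 0; heap: [0-1 ALLOC][2-16 FREE]
Op 4: c = malloc(5) -> c = 2; heap: [0-1 ALLOC][2-6 ALLOC][7-16 FREE]
Op 5: free(b) -> (freed b); heap: [0-1 FREE][2-6 ALLOC][7-16 FREE]
Op 6: free(c) -> (freed c); heap: [0-16 FREE]

Answer: [0-16 FREE]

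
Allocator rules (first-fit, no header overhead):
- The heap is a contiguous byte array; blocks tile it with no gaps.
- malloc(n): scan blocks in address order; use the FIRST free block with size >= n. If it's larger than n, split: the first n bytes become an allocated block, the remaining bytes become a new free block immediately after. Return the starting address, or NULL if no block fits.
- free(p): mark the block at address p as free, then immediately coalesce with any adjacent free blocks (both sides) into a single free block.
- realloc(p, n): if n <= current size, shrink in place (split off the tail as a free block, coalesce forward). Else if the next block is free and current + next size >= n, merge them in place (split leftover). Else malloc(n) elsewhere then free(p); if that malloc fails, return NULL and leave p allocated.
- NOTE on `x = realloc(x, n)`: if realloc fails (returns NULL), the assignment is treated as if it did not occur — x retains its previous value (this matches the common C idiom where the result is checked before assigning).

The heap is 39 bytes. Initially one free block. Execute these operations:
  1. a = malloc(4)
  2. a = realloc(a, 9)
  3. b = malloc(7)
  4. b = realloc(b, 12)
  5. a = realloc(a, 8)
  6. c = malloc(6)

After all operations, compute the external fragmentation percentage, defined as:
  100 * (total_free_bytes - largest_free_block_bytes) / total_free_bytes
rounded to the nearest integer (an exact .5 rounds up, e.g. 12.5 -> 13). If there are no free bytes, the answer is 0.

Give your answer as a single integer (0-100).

Op 1: a = malloc(4) -> a = 0; heap: [0-3 ALLOC][4-38 FREE]
Op 2: a = realloc(a, 9) -> a = 0; heap: [0-8 ALLOC][9-38 FREE]
Op 3: b = malloc(7) -> b = 9; heap: [0-8 ALLOC][9-15 ALLOC][16-38 FREE]
Op 4: b = realloc(b, 12) -> b = 9; heap: [0-8 ALLOC][9-20 ALLOC][21-38 FREE]
Op 5: a = realloc(a, 8) -> a = 0; heap: [0-7 ALLOC][8-8 FREE][9-20 ALLOC][21-38 FREE]
Op 6: c = malloc(6) -> c = 21; heap: [0-7 ALLOC][8-8 FREE][9-20 ALLOC][21-26 ALLOC][27-38 FREE]
Free blocks: [1 12] total_free=13 largest=12 -> 100*(13-12)/13 = 100/13 ≈ 7.692 -> rounds to 8

Answer: 8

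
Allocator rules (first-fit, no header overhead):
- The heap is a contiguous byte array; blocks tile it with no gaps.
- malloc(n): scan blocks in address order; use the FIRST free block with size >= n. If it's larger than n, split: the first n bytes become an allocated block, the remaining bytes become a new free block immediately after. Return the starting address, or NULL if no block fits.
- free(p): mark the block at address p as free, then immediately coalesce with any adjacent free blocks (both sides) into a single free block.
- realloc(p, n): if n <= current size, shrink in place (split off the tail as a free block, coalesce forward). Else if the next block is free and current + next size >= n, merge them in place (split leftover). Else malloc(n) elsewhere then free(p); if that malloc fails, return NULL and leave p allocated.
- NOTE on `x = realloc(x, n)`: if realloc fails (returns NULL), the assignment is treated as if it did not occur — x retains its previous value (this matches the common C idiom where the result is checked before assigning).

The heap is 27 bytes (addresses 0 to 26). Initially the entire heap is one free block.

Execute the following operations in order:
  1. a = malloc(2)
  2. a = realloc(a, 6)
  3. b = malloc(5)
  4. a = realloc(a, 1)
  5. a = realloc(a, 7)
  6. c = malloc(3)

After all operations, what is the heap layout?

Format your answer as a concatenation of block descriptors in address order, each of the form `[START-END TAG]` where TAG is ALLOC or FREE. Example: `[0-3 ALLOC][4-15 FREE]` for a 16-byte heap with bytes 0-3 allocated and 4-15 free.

Op 1: a = malloc(2) -> a = 0; heap: [0-1 ALLOC][2-26 FREE]
Op 2: a = realloc(a, 6) -> a = 0; heap: [0-5 ALLOC][6-26 FREE]
Op 3: b = malloc(5) -> b = 6; heap: [0-5 ALLOC][6-10 ALLOC][11-26 FREE]
Op 4: a = realloc(a, 1) -> a = 0; heap: [0-0 ALLOC][1-5 FREE][6-10 ALLOC][11-26 FREE]
Op 5: a = realloc(a, 7) -> a = 11; heap: [0-5 FREE][6-10 ALLOC][11-17 ALLOC][18-26 FREE]
Op 6: c = malloc(3) -> c = 0; heap: [0-2 ALLOC][3-5 FREE][6-10 ALLOC][11-17 ALLOC][18-26 FREE]

Answer: [0-2 ALLOC][3-5 FREE][6-10 ALLOC][11-17 ALLOC][18-26 FREE]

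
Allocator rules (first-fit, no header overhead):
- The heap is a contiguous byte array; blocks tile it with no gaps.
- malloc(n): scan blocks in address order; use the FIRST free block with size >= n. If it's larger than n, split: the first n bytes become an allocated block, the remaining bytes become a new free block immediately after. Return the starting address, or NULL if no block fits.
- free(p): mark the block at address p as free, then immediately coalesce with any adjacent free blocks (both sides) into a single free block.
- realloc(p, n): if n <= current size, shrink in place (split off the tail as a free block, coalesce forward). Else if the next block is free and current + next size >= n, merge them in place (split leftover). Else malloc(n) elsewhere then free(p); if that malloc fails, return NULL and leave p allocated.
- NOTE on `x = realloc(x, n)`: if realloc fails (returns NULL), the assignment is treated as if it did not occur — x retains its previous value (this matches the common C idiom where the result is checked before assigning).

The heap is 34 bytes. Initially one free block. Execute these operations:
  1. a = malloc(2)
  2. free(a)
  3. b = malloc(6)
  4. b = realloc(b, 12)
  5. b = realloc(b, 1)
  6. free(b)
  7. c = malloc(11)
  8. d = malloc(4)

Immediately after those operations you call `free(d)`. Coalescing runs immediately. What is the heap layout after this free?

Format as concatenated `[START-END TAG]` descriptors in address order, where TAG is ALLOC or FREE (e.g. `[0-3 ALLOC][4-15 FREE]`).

Answer: [0-10 ALLOC][11-33 FREE]

Derivation:
Op 1: a = malloc(2) -> a = 0; heap: [0-1 ALLOC][2-33 FREE]
Op 2: free(a) -> (freed a); heap: [0-33 FREE]
Op 3: b = malloc(6) -> b = 0; heap: [0-5 ALLOC][6-33 FREE]
Op 4: b = realloc(b, 12) -> b = 0; heap: [0-11 ALLOC][12-33 FREE]
Op 5: b = realloc(b, 1) -> b = 0; heap: [0-0 ALLOC][1-33 FREE]
Op 6: free(b) -> (freed b); heap: [0-33 FREE]
Op 7: c = malloc(11) -> c = 0; heap: [0-10 ALLOC][11-33 FREE]
Op 8: d = malloc(4) -> d = 11; heap: [0-10 ALLOC][11-14 ALLOC][15-33 FREE]
free(d): d = 11 -> block [11-14 ALLOC]; mark free, coalesce with adjacent free neighbors -> [0-10 ALLOC][11-33 FREE]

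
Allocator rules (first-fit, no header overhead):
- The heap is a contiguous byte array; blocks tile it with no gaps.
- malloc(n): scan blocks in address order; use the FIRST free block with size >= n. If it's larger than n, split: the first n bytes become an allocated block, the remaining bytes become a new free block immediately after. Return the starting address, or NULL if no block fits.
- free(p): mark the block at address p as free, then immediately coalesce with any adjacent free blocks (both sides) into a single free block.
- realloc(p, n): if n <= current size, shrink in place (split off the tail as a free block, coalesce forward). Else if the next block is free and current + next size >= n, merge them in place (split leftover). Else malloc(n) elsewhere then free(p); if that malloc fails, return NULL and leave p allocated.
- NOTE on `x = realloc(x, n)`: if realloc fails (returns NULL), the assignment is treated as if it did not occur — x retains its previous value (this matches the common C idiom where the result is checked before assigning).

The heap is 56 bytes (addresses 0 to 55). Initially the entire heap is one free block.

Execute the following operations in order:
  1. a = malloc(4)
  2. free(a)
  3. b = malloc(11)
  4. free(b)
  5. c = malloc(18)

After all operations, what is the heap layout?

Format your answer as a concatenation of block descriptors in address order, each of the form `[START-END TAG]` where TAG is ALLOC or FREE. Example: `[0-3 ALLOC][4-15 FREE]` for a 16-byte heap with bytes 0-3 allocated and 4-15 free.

Answer: [0-17 ALLOC][18-55 FREE]

Derivation:
Op 1: a = malloc(4) -> a = 0; heap: [0-3 ALLOC][4-55 FREE]
Op 2: free(a) -> (freed a); heap: [0-55 FREE]
Op 3: b = malloc(11) -> b = 0; heap: [0-10 ALLOC][11-55 FREE]
Op 4: free(b) -> (freed b); heap: [0-55 FREE]
Op 5: c = malloc(18) -> c = 0; heap: [0-17 ALLOC][18-55 FREE]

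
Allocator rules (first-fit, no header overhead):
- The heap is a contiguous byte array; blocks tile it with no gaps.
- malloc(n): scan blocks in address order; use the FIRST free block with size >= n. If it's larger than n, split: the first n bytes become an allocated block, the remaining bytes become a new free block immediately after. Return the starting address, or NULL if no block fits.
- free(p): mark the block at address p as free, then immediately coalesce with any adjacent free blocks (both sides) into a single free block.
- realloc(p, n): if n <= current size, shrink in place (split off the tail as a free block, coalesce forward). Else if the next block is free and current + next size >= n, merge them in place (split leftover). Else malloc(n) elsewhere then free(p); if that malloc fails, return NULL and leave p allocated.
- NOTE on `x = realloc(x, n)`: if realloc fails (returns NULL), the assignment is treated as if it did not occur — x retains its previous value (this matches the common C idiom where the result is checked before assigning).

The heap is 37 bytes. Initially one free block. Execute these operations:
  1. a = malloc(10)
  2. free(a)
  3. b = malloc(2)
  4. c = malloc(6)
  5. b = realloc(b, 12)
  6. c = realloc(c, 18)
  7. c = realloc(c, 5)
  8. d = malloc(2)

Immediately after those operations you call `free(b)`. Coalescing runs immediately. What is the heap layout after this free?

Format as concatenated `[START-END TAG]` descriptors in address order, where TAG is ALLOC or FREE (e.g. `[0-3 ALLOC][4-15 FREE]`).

Answer: [0-1 ALLOC][2-6 ALLOC][7-36 FREE]

Derivation:
Op 1: a = malloc(10) -> a = 0; heap: [0-9 ALLOC][10-36 FREE]
Op 2: free(a) -> (freed a); heap: [0-36 FREE]
Op 3: b = malloc(2) -> b = 0; heap: [0-1 ALLOC][2-36 FREE]
Op 4: c = malloc(6) -> c = 2; heap: [0-1 ALLOC][2-7 ALLOC][8-36 FREE]
Op 5: b = realloc(b, 12) -> b = 8; heap: [0-1 FREE][2-7 ALLOC][8-19 ALLOC][20-36 FREE]
Op 6: c = realloc(c, 18) -> NULL (c unchanged); heap: [0-1 FREE][2-7 ALLOC][8-19 ALLOC][20-36 FREE]
Op 7: c = realloc(c, 5) -> c = 2; heap: [0-1 FREE][2-6 ALLOC][7-7 FREE][8-19 ALLOC][20-36 FREE]
Op 8: d = malloc(2) -> d = 0; heap: [0-1 ALLOC][2-6 ALLOC][7-7 FREE][8-19 ALLOC][20-36 FREE]
free(b): b = 8 -> block [8-19 ALLOC]; mark free, coalesce with adjacent free neighbors -> [0-1 ALLOC][2-6 ALLOC][7-36 FREE]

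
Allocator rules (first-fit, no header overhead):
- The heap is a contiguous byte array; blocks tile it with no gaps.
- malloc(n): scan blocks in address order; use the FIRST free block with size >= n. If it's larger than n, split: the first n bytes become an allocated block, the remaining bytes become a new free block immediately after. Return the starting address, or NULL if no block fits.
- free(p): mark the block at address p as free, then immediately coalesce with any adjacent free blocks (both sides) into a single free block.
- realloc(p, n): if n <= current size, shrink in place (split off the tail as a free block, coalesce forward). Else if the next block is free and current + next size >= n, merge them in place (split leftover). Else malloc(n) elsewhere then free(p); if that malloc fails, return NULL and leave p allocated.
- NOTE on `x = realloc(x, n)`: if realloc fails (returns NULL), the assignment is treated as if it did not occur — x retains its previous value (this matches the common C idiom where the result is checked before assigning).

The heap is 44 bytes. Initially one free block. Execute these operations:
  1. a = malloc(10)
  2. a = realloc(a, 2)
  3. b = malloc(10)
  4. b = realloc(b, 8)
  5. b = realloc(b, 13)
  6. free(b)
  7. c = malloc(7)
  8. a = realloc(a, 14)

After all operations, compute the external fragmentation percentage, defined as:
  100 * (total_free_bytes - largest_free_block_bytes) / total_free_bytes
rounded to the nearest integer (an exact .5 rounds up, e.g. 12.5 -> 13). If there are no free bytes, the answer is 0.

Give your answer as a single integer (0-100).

Op 1: a = malloc(10) -> a = 0; heap: [0-9 ALLOC][10-43 FREE]
Op 2: a = realloc(a, 2) -> a = 0; heap: [0-1 ALLOC][2-43 FREE]
Op 3: b = malloc(10) -> b = 2; heap: [0-1 ALLOC][2-11 ALLOC][12-43 FREE]
Op 4: b = realloc(b, 8) -> b = 2; heap: [0-1 ALLOC][2-9 ALLOC][10-43 FREE]
Op 5: b = realloc(b, 13) -> b = 2; heap: [0-1 ALLOC][2-14 ALLOC][15-43 FREE]
Op 6: free(b) -> (freed b); heap: [0-1 ALLOC][2-43 FREE]
Op 7: c = malloc(7) -> c = 2; heap: [0-1 ALLOC][2-8 ALLOC][9-43 FREE]
Op 8: a = realloc(a, 14) -> a = 9; heap: [0-1 FREE][2-8 ALLOC][9-22 ALLOC][23-43 FREE]
Free blocks: [2 21] total_free=23 largest=21 -> 100*(23-21)/23 = 200/23 ≈ 8.696 -> rounds to 9

Answer: 9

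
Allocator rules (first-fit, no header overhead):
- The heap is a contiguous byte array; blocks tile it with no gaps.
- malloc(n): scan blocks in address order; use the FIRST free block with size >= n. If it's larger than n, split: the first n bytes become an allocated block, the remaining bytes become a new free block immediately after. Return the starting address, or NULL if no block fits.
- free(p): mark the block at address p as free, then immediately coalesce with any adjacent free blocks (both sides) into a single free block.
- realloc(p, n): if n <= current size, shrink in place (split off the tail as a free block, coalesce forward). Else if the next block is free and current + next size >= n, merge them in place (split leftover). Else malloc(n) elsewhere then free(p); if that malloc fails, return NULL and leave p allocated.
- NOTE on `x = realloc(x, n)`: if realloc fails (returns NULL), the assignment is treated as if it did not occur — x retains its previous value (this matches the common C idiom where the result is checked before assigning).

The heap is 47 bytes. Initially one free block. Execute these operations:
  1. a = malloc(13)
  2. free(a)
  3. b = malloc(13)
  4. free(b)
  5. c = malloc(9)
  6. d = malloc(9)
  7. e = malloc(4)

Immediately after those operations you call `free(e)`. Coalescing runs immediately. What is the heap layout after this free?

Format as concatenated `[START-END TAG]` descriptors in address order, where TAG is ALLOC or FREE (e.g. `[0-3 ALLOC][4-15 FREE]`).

Op 1: a = malloc(13) -> a = 0; heap: [0-12 ALLOC][13-46 FREE]
Op 2: free(a) -> (freed a); heap: [0-46 FREE]
Op 3: b = malloc(13) -> b = 0; heap: [0-12 ALLOC][13-46 FREE]
Op 4: free(b) -> (freed b); heap: [0-46 FREE]
Op 5: c = malloc(9) -> c = 0; heap: [0-8 ALLOC][9-46 FREE]
Op 6: d = malloc(9) -> d = 9; heap: [0-8 ALLOC][9-17 ALLOC][18-46 FREE]
Op 7: e = malloc(4) -> e = 18; heap: [0-8 ALLOC][9-17 ALLOC][18-21 ALLOC][22-46 FREE]
free(e): e = 18 -> block [18-21 ALLOC]; mark free, coalesce with adjacent free neighbors -> [0-8 ALLOC][9-17 ALLOC][18-46 FREE]

Answer: [0-8 ALLOC][9-17 ALLOC][18-46 FREE]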